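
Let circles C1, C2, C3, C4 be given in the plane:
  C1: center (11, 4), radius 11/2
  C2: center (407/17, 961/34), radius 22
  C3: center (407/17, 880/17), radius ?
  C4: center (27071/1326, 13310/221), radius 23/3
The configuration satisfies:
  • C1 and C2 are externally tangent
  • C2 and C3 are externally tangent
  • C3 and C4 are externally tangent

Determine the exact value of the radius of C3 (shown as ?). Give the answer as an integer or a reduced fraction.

3/2

1. [ext C2·C3]  r_C3² + 44r_C3 − 273/4 = 0  ⇒  r_C3 = 3/2 (r>0 drops 1)
2. [ext C3·C4]  r_C3² + (46/3)r_C3 − 101/4 = 0  ⇒  r_C3 = 3/2 (r>0 drops 1)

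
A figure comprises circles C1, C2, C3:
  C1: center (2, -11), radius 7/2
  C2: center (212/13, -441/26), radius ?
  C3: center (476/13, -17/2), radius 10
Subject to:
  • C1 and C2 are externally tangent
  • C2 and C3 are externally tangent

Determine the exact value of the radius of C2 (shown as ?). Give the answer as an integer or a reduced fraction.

12

1. [ext C1·C2]  r_C2² + 7r_C2 − 228 = 0  ⇒  r_C2 = 12 (r>0 drops 1)
2. [ext C2·C3]  r_C2² + 20r_C2 − 384 = 0  ⇒  r_C2 = 12 (r>0 drops 1)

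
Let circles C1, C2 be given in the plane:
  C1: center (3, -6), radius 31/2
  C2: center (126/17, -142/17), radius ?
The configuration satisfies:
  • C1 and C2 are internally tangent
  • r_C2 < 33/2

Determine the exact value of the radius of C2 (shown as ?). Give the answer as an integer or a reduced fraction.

21/2

1. [int C1,C2]  r_C2² − 31r_C2 + 861/4 = 0  ⇒  r_C2 = 21/2 or 41/2
2. given r_C2 < 33/2: keep 21/2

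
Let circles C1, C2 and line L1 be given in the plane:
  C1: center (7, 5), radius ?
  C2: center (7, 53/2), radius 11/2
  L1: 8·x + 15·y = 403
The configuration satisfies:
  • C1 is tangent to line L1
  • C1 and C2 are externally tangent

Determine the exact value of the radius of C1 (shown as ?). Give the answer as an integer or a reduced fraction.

16

1. [C1‖L1]  r_C1² − 256 = 0  ⇒  r_C1 = 16 (r>0 drops 1)
2. [ext C1·C2]  r_C1² + 11r_C1 − 432 = 0  ⇒  r_C1 = 16 (r>0 drops 1)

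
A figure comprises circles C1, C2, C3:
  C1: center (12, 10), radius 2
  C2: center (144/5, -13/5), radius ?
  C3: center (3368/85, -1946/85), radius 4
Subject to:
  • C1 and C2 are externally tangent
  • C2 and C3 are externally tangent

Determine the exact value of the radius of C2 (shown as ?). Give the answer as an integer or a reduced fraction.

1. [ext C1·C2]  r_C2² + 4r_C2 − 437 = 0  ⇒  r_C2 = 19 (r>0 drops 1)
2. [ext C2·C3]  r_C2² + 8r_C2 − 513 = 0  ⇒  r_C2 = 19 (r>0 drops 1)

19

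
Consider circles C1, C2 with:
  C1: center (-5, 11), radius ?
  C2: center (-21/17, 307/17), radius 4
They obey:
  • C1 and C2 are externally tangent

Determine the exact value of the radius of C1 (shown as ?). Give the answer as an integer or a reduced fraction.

4

1. [ext C1·C2]  r_C1² + 8r_C1 − 48 = 0  ⇒  r_C1 = 4 (r>0 drops 1)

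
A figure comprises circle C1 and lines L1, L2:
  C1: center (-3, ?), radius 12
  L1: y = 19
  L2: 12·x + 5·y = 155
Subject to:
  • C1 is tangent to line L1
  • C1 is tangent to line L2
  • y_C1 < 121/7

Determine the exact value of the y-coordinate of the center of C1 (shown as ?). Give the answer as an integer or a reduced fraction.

7

1. [C1‖L1]  y_C1² − 38y_C1 + 217 = 0  ⇒  y_C1 = 7 or 31
2. [C1‖L2]  y_C1² − (382/5)y_C1 + 2429/5 = 0  ⇒  y_C1 = 7 or 347/5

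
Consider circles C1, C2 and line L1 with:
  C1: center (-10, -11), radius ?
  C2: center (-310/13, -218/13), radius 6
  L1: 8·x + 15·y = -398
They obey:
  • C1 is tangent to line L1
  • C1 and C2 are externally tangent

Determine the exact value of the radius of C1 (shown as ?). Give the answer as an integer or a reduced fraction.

9

1. [C1‖L1]  r_C1² − 81 = 0  ⇒  r_C1 = 9 (r>0 drops 1)
2. [ext C1·C2]  r_C1² + 12r_C1 − 189 = 0  ⇒  r_C1 = 9 (r>0 drops 1)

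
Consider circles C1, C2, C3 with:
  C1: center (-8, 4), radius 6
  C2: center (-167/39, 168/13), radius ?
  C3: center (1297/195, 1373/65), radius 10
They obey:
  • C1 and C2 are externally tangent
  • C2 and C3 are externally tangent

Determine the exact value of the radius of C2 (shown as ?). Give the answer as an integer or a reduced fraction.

11/3

1. [ext C1·C2]  r_C2² + 12r_C2 − 517/9 = 0  ⇒  r_C2 = 11/3 (r>0 drops 1)
2. [ext C2·C3]  r_C2² + 20r_C2 − 781/9 = 0  ⇒  r_C2 = 11/3 (r>0 drops 1)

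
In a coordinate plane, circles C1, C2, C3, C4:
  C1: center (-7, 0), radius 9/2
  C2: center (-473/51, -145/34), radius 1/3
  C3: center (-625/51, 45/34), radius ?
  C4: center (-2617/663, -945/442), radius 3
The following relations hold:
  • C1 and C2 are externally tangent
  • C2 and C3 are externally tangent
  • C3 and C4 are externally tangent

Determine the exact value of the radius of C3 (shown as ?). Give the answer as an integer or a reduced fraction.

1. [ext C2·C3]  r_C3² + (2/3)r_C3 − 40 = 0  ⇒  r_C3 = 6 (r>0 drops 1)
2. [ext C3·C4]  r_C3² + 6r_C3 − 72 = 0  ⇒  r_C3 = 6 (r>0 drops 1)

6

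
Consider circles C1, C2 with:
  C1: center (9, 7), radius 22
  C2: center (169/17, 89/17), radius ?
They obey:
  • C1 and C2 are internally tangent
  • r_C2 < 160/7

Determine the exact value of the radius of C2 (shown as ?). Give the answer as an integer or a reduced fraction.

1. [int C1,C2]  r_C2² − 44r_C2 + 480 = 0  ⇒  r_C2 = 20 or 24
2. given r_C2 < 160/7: keep 20

20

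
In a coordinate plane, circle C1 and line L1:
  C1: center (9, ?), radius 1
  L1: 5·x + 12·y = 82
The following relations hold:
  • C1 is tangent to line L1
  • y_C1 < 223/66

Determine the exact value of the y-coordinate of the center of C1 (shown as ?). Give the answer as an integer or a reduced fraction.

1. [C1‖L1]  y_C1² − (37/6)y_C1 + 25/3 = 0  ⇒  y_C1 = 2 or 25/6
2. given y_C1 < 223/66: keep 2

2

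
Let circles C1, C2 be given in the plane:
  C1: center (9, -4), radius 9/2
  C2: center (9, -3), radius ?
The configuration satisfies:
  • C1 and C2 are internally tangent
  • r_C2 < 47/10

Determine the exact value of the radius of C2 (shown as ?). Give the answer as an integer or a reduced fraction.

7/2

1. [int C1,C2]  r_C2² − 9r_C2 + 77/4 = 0  ⇒  r_C2 = 7/2 or 11/2
2. given r_C2 < 47/10: keep 7/2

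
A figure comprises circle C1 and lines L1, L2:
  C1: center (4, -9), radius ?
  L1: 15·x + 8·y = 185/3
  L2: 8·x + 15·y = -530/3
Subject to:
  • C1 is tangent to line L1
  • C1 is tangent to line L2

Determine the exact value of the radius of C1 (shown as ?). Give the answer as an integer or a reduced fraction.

1. [C1‖L1]  r_C1² − 169/9 = 0  ⇒  r_C1 = 13/3 (r>0 drops 1)
2. [C1‖L2]  r_C1² − 169/9 = 0  ⇒  r_C1 = 13/3 (r>0 drops 1)

13/3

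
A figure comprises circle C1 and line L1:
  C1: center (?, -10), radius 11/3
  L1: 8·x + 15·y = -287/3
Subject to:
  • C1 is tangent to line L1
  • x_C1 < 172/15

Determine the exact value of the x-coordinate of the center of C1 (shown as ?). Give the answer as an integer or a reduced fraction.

1. [C1‖L1]  x_C1² − (163/12)x_C1 − 175/12 = 0  ⇒  x_C1 = -1 or 175/12
2. given x_C1 < 172/15: keep -1

-1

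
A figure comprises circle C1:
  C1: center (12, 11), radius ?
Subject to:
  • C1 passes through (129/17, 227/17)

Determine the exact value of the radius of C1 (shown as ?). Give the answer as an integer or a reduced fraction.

5

1. [C1∋P]  r_C1² − 25 = 0  ⇒  r_C1 = 5 (r>0 drops 1)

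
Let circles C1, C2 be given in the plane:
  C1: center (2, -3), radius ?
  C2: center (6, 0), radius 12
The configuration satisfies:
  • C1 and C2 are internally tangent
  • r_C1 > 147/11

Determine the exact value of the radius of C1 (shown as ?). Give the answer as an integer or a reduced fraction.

1. [int C1,C2]  r_C1² − 24r_C1 + 119 = 0  ⇒  r_C1 = 7 or 17
2. given r_C1 > 147/11: keep 17

17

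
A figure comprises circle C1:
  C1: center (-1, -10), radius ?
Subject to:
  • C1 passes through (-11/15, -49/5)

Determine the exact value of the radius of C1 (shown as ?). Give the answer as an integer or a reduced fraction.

1/3

1. [C1∋P]  r_C1² − 1/9 = 0  ⇒  r_C1 = 1/3 (r>0 drops 1)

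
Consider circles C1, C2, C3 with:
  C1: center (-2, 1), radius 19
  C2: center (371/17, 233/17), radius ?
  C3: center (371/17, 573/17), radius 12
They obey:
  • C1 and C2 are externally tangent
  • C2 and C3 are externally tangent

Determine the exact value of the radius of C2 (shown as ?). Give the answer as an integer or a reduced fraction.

1. [ext C1·C2]  r_C2² + 38r_C2 − 368 = 0  ⇒  r_C2 = 8 (r>0 drops 1)
2. [ext C2·C3]  r_C2² + 24r_C2 − 256 = 0  ⇒  r_C2 = 8 (r>0 drops 1)

8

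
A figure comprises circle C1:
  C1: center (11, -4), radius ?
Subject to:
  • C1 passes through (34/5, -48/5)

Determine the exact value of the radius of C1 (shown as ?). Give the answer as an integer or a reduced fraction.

1. [C1∋P]  r_C1² − 49 = 0  ⇒  r_C1 = 7 (r>0 drops 1)

7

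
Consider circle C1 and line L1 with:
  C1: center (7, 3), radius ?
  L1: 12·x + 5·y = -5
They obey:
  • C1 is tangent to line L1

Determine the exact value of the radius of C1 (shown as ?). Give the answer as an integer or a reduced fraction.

1. [C1‖L1]  r_C1² − 64 = 0  ⇒  r_C1 = 8 (r>0 drops 1)

8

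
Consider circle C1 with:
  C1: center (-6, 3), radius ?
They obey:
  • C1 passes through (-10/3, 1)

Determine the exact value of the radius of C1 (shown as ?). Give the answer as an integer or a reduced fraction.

10/3

1. [C1∋P]  r_C1² − 100/9 = 0  ⇒  r_C1 = 10/3 (r>0 drops 1)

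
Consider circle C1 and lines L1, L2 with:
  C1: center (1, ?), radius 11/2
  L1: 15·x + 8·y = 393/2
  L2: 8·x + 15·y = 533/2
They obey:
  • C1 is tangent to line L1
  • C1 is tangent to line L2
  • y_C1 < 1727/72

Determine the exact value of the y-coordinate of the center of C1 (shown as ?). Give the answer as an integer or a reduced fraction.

1. [C1‖L1]  y_C1² − (363/8)y_C1 + 3025/8 = 0  ⇒  y_C1 = 11 or 275/8
2. [C1‖L2]  y_C1² − (517/15)y_C1 + 3872/15 = 0  ⇒  y_C1 = 11 or 352/15

11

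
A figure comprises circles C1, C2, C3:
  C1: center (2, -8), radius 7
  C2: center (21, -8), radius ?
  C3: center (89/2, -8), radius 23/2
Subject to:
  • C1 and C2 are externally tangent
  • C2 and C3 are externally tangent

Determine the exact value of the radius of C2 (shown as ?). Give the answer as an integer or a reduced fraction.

1. [ext C1·C2]  r_C2² + 14r_C2 − 312 = 0  ⇒  r_C2 = 12 (r>0 drops 1)
2. [ext C2·C3]  r_C2² + 23r_C2 − 420 = 0  ⇒  r_C2 = 12 (r>0 drops 1)

12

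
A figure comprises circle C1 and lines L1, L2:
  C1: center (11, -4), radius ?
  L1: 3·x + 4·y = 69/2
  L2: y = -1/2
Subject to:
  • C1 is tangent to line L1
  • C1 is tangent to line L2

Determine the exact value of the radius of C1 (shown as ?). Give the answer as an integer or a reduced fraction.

1. [C1‖L1]  r_C1² − 49/4 = 0  ⇒  r_C1 = 7/2 (r>0 drops 1)
2. [C1‖L2]  r_C1² − 49/4 = 0  ⇒  r_C1 = 7/2 (r>0 drops 1)

7/2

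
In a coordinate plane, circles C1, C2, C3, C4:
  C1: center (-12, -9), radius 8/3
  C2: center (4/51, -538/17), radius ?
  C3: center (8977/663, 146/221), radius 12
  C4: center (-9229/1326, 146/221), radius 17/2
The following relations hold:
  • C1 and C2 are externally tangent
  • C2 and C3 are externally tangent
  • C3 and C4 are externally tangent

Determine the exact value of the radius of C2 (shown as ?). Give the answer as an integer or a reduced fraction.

1. [ext C1·C2]  r_C2² + (16/3)r_C2 − 1955/3 = 0  ⇒  r_C2 = 23 (r>0 drops 1)
2. [ext C2·C3]  r_C2² + 24r_C2 − 1081 = 0  ⇒  r_C2 = 23 (r>0 drops 1)

23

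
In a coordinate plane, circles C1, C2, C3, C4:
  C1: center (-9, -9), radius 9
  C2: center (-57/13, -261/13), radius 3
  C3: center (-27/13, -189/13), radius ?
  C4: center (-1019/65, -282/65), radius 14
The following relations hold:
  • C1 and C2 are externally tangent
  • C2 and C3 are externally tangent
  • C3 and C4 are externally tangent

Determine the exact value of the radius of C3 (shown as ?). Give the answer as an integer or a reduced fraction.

3

1. [ext C2·C3]  r_C3² + 6r_C3 − 27 = 0  ⇒  r_C3 = 3 (r>0 drops 1)
2. [ext C3·C4]  r_C3² + 28r_C3 − 93 = 0  ⇒  r_C3 = 3 (r>0 drops 1)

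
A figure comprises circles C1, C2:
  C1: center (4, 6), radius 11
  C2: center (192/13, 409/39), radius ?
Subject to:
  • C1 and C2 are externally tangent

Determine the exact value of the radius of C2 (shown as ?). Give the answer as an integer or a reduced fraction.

2/3

1. [ext C1·C2]  r_C2² + 22r_C2 − 136/9 = 0  ⇒  r_C2 = 2/3 (r>0 drops 1)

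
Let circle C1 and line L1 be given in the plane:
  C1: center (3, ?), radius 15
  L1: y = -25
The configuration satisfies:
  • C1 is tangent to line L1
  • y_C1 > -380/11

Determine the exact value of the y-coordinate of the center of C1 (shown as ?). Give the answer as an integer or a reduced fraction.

1. [C1‖L1]  y_C1² + 50y_C1 + 400 = 0  ⇒  y_C1 = -40 or -10
2. given y_C1 > -380/11: keep -10

-10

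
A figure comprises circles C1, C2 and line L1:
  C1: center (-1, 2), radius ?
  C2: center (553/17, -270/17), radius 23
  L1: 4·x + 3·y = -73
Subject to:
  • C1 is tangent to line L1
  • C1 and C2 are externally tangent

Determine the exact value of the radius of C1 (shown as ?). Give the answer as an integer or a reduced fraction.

1. [C1‖L1]  r_C1² − 225 = 0  ⇒  r_C1 = 15 (r>0 drops 1)
2. [ext C1·C2]  r_C1² + 46r_C1 − 915 = 0  ⇒  r_C1 = 15 (r>0 drops 1)

15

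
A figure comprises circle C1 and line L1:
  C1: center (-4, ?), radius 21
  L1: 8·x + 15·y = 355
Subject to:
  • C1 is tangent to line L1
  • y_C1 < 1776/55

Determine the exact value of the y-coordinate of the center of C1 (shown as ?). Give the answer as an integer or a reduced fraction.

1. [C1‖L1]  y_C1² − (258/5)y_C1 + 496/5 = 0  ⇒  y_C1 = 2 or 248/5
2. given y_C1 < 1776/55: keep 2

2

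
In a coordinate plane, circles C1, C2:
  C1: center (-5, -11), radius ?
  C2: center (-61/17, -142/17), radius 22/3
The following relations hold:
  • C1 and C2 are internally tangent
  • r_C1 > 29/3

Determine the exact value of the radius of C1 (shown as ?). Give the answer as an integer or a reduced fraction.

1. [int C1,C2]  r_C1² − (44/3)r_C1 + 403/9 = 0  ⇒  r_C1 = 13/3 or 31/3
2. given r_C1 > 29/3: keep 31/3

31/3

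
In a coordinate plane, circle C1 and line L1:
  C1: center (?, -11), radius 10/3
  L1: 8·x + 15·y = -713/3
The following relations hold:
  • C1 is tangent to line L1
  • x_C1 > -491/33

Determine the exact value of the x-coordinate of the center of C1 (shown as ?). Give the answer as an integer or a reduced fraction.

1. [C1‖L1]  x_C1² + (109/6)x_C1 + 97/3 = 0  ⇒  x_C1 = -97/6 or -2
2. given x_C1 > -491/33: keep -2

-2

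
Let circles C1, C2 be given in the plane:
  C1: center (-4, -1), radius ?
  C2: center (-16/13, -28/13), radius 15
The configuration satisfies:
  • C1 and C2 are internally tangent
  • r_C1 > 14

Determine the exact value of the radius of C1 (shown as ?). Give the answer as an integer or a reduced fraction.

18

1. [int C1,C2]  r_C1² − 30r_C1 + 216 = 0  ⇒  r_C1 = 12 or 18
2. given r_C1 > 14: keep 18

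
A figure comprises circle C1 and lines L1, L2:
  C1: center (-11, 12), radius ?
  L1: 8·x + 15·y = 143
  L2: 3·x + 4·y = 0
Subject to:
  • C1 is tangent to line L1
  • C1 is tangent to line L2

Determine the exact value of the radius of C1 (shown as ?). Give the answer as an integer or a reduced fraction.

3

1. [C1‖L1]  r_C1² − 9 = 0  ⇒  r_C1 = 3 (r>0 drops 1)
2. [C1‖L2]  r_C1² − 9 = 0  ⇒  r_C1 = 3 (r>0 drops 1)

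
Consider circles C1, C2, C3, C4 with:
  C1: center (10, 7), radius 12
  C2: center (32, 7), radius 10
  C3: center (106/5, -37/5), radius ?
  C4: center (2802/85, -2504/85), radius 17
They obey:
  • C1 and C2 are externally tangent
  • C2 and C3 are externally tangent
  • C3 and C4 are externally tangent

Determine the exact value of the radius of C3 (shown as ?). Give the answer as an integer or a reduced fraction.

8

1. [ext C2·C3]  r_C3² + 20r_C3 − 224 = 0  ⇒  r_C3 = 8 (r>0 drops 1)
2. [ext C3·C4]  r_C3² + 34r_C3 − 336 = 0  ⇒  r_C3 = 8 (r>0 drops 1)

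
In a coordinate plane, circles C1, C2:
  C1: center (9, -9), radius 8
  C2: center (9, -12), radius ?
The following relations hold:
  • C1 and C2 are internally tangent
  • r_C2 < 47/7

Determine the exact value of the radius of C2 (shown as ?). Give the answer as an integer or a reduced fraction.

1. [int C1,C2]  r_C2² − 16r_C2 + 55 = 0  ⇒  r_C2 = 5 or 11
2. given r_C2 < 47/7: keep 5

5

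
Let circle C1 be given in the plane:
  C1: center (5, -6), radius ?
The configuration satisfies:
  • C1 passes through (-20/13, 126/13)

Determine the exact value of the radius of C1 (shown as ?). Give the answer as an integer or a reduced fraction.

1. [C1∋P]  r_C1² − 289 = 0  ⇒  r_C1 = 17 (r>0 drops 1)

17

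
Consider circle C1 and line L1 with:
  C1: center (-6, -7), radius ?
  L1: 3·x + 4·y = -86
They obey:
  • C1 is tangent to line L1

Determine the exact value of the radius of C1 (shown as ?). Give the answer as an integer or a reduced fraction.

8

1. [C1‖L1]  r_C1² − 64 = 0  ⇒  r_C1 = 8 (r>0 drops 1)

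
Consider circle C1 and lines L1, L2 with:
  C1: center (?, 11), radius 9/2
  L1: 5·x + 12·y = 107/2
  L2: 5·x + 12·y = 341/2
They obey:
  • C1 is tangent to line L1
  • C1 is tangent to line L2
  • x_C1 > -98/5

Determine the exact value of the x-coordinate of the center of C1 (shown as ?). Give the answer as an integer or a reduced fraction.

1. [C1‖L1]  x_C1² + (157/5)x_C1 + 548/5 = 0  ⇒  x_C1 = -137/5 or -4
2. [C1‖L2]  x_C1² − (77/5)x_C1 − 388/5 = 0  ⇒  x_C1 = -4 or 97/5

-4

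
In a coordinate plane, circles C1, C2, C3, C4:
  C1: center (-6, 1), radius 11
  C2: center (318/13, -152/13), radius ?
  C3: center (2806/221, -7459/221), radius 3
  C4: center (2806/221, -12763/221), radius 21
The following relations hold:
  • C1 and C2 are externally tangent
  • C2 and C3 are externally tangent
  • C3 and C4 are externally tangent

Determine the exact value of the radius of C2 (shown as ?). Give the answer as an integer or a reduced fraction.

22

1. [ext C1·C2]  r_C2² + 22r_C2 − 968 = 0  ⇒  r_C2 = 22 (r>0 drops 1)
2. [ext C2·C3]  r_C2² + 6r_C2 − 616 = 0  ⇒  r_C2 = 22 (r>0 drops 1)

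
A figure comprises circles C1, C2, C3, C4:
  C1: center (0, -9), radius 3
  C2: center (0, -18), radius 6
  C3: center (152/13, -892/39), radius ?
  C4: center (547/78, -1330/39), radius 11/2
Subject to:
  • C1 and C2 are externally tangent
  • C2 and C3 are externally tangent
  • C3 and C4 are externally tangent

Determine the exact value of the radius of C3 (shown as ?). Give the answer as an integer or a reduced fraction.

20/3

1. [ext C2·C3]  r_C3² + 12r_C3 − 1120/9 = 0  ⇒  r_C3 = 20/3 (r>0 drops 1)
2. [ext C3·C4]  r_C3² + 11r_C3 − 1060/9 = 0  ⇒  r_C3 = 20/3 (r>0 drops 1)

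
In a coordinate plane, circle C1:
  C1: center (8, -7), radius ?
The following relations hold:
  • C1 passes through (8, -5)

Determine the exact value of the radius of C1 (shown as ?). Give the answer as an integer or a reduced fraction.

2

1. [C1∋P]  r_C1² − 4 = 0  ⇒  r_C1 = 2 (r>0 drops 1)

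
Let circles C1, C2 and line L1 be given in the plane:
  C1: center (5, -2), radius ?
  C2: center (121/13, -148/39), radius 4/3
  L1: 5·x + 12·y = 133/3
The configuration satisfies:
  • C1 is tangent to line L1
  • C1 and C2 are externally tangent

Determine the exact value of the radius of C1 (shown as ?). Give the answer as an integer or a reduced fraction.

1. [C1‖L1]  r_C1² − 100/9 = 0  ⇒  r_C1 = 10/3 (r>0 drops 1)
2. [ext C1·C2]  r_C1² + (8/3)r_C1 − 20 = 0  ⇒  r_C1 = 10/3 (r>0 drops 1)

10/3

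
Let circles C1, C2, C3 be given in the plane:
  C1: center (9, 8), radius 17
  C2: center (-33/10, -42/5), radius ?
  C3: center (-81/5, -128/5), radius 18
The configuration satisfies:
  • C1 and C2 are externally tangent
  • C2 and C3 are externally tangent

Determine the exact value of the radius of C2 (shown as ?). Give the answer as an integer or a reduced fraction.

1. [ext C1·C2]  r_C2² + 34r_C2 − 525/4 = 0  ⇒  r_C2 = 7/2 (r>0 drops 1)
2. [ext C2·C3]  r_C2² + 36r_C2 − 553/4 = 0  ⇒  r_C2 = 7/2 (r>0 drops 1)

7/2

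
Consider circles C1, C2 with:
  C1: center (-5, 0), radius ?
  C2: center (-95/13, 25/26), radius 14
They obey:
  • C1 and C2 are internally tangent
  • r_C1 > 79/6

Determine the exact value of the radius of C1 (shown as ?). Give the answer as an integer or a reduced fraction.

1. [int C1,C2]  r_C1² − 28r_C1 + 759/4 = 0  ⇒  r_C1 = 23/2 or 33/2
2. given r_C1 > 79/6: keep 33/2

33/2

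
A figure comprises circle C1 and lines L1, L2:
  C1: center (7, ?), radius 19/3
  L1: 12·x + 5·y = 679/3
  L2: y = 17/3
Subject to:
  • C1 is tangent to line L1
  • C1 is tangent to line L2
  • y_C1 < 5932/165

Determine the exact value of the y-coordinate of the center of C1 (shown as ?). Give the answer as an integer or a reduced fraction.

12

1. [C1‖L1]  y_C1² − (854/15)y_C1 + 2696/5 = 0  ⇒  y_C1 = 12 or 674/15
2. [C1‖L2]  y_C1² − (34/3)y_C1 − 8 = 0  ⇒  y_C1 = -2/3 or 12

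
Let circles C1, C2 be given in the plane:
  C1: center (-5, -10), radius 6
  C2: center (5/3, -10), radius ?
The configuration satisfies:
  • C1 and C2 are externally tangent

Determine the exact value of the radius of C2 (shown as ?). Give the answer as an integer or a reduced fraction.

1. [ext C1·C2]  r_C2² + 12r_C2 − 76/9 = 0  ⇒  r_C2 = 2/3 (r>0 drops 1)

2/3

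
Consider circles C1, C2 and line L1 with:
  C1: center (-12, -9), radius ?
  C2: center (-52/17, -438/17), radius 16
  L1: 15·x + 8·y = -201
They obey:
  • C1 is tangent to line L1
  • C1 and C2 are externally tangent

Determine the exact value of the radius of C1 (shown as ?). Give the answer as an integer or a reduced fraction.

3

1. [C1‖L1]  r_C1² − 9 = 0  ⇒  r_C1 = 3 (r>0 drops 1)
2. [ext C1·C2]  r_C1² + 32r_C1 − 105 = 0  ⇒  r_C1 = 3 (r>0 drops 1)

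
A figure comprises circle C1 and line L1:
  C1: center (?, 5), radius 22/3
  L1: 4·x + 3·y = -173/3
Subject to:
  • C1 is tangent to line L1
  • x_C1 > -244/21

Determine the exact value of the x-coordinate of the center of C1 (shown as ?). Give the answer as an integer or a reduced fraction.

1. [C1‖L1]  x_C1² + (109/3)x_C1 + 246 = 0  ⇒  x_C1 = -82/3 or -9
2. given x_C1 > -244/21: keep -9

-9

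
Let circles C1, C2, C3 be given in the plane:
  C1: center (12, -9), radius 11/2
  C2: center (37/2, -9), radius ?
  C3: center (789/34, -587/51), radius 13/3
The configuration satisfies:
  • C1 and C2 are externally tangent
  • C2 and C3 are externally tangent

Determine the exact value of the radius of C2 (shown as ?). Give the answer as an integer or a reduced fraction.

1. [ext C1·C2]  r_C2² + 11r_C2 − 12 = 0  ⇒  r_C2 = 1 (r>0 drops 1)
2. [ext C2·C3]  r_C2² + (26/3)r_C2 − 29/3 = 0  ⇒  r_C2 = 1 (r>0 drops 1)

1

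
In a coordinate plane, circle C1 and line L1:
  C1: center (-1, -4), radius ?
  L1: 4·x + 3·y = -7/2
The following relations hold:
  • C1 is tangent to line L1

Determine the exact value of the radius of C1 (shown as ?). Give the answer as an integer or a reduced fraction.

5/2

1. [C1‖L1]  r_C1² − 25/4 = 0  ⇒  r_C1 = 5/2 (r>0 drops 1)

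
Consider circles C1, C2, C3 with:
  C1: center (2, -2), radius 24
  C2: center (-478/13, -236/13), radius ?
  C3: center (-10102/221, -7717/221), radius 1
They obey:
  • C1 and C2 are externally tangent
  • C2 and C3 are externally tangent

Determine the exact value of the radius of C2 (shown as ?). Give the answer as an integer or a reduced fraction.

18

1. [ext C1·C2]  r_C2² + 48r_C2 − 1188 = 0  ⇒  r_C2 = 18 (r>0 drops 1)
2. [ext C2·C3]  r_C2² + 2r_C2 − 360 = 0  ⇒  r_C2 = 18 (r>0 drops 1)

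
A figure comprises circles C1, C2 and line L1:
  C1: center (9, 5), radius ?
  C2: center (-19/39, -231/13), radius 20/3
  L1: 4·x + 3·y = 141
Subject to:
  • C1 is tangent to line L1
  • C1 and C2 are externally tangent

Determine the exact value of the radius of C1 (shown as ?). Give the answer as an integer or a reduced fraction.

18

1. [C1‖L1]  r_C1² − 324 = 0  ⇒  r_C1 = 18 (r>0 drops 1)
2. [ext C1·C2]  r_C1² + (40/3)r_C1 − 564 = 0  ⇒  r_C1 = 18 (r>0 drops 1)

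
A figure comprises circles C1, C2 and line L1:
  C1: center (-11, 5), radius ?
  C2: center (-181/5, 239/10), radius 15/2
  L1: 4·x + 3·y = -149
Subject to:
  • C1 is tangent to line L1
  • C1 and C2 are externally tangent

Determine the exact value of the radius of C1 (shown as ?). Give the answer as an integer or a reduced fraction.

24

1. [C1‖L1]  r_C1² − 576 = 0  ⇒  r_C1 = 24 (r>0 drops 1)
2. [ext C1·C2]  r_C1² + 15r_C1 − 936 = 0  ⇒  r_C1 = 24 (r>0 drops 1)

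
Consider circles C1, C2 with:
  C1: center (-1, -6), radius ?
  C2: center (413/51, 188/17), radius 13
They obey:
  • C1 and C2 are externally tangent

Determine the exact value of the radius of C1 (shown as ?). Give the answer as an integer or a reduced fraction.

1. [ext C1·C2]  r_C1² + 26r_C1 − 1843/9 = 0  ⇒  r_C1 = 19/3 (r>0 drops 1)

19/3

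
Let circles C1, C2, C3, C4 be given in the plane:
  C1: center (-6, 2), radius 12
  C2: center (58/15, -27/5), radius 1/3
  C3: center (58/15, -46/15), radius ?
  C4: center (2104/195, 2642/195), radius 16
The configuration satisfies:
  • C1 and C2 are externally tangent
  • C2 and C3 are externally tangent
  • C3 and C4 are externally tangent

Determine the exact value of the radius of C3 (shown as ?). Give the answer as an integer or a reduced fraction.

2

1. [ext C2·C3]  r_C3² + (2/3)r_C3 − 16/3 = 0  ⇒  r_C3 = 2 (r>0 drops 1)
2. [ext C3·C4]  r_C3² + 32r_C3 − 68 = 0  ⇒  r_C3 = 2 (r>0 drops 1)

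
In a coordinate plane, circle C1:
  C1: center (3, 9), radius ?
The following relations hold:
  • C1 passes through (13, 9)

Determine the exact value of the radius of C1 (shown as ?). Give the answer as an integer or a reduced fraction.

10

1. [C1∋P]  r_C1² − 100 = 0  ⇒  r_C1 = 10 (r>0 drops 1)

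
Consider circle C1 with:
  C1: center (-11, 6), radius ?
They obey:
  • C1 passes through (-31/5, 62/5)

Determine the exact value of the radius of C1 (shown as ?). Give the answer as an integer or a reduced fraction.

1. [C1∋P]  r_C1² − 64 = 0  ⇒  r_C1 = 8 (r>0 drops 1)

8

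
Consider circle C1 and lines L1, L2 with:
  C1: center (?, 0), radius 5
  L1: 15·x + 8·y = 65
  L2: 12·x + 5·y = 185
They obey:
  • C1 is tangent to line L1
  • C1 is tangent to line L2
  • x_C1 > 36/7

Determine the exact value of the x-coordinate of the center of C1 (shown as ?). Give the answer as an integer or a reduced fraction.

1. [C1‖L1]  x_C1² − (26/3)x_C1 − 40/3 = 0  ⇒  x_C1 = -4/3 or 10
2. [C1‖L2]  x_C1² − (185/6)x_C1 + 625/3 = 0  ⇒  x_C1 = 10 or 125/6

10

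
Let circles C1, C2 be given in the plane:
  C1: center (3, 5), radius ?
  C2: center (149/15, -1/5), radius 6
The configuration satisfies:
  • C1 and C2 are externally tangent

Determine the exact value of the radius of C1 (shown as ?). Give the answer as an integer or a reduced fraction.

1. [ext C1·C2]  r_C1² + 12r_C1 − 352/9 = 0  ⇒  r_C1 = 8/3 (r>0 drops 1)

8/3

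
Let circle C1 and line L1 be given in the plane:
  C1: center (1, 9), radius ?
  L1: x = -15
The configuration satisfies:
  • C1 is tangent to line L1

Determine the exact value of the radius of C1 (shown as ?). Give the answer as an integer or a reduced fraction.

1. [C1‖L1]  r_C1² − 256 = 0  ⇒  r_C1 = 16 (r>0 drops 1)

16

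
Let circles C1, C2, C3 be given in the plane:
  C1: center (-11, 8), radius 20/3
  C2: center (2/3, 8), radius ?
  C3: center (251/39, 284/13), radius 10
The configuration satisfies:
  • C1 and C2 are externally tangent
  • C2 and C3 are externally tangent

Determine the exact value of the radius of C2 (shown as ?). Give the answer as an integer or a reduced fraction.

1. [ext C1·C2]  r_C2² + (40/3)r_C2 − 275/3 = 0  ⇒  r_C2 = 5 (r>0 drops 1)
2. [ext C2·C3]  r_C2² + 20r_C2 − 125 = 0  ⇒  r_C2 = 5 (r>0 drops 1)

5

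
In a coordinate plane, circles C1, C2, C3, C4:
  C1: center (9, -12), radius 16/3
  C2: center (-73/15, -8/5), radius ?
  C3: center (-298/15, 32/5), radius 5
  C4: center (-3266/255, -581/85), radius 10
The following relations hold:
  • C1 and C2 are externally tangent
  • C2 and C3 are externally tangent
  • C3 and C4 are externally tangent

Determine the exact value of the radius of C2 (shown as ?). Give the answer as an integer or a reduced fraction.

12

1. [ext C1·C2]  r_C2² + (32/3)r_C2 − 272 = 0  ⇒  r_C2 = 12 (r>0 drops 1)
2. [ext C2·C3]  r_C2² + 10r_C2 − 264 = 0  ⇒  r_C2 = 12 (r>0 drops 1)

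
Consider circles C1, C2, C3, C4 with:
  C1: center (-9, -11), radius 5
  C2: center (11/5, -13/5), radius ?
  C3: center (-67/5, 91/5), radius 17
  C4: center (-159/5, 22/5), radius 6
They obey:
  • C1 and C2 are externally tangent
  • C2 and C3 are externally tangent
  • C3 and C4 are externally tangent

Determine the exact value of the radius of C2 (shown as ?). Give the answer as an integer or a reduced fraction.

1. [ext C1·C2]  r_C2² + 10r_C2 − 171 = 0  ⇒  r_C2 = 9 (r>0 drops 1)
2. [ext C2·C3]  r_C2² + 34r_C2 − 387 = 0  ⇒  r_C2 = 9 (r>0 drops 1)

9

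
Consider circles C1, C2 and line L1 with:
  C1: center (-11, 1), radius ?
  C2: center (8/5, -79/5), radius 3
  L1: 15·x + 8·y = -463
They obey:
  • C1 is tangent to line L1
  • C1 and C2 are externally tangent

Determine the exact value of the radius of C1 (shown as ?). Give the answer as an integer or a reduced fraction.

1. [C1‖L1]  r_C1² − 324 = 0  ⇒  r_C1 = 18 (r>0 drops 1)
2. [ext C1·C2]  r_C1² + 6r_C1 − 432 = 0  ⇒  r_C1 = 18 (r>0 drops 1)

18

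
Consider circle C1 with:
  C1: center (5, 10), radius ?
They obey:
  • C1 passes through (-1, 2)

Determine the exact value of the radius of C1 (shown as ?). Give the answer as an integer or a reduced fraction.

1. [C1∋P]  r_C1² − 100 = 0  ⇒  r_C1 = 10 (r>0 drops 1)

10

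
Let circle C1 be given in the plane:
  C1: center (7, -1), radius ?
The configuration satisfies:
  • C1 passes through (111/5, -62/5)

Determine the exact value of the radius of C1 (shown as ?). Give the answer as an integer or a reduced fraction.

19

1. [C1∋P]  r_C1² − 361 = 0  ⇒  r_C1 = 19 (r>0 drops 1)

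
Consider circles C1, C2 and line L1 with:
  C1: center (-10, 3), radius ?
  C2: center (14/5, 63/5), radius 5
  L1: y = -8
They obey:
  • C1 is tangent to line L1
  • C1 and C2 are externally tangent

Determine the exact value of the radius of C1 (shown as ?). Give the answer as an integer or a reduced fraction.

11

1. [C1‖L1]  r_C1² − 121 = 0  ⇒  r_C1 = 11 (r>0 drops 1)
2. [ext C1·C2]  r_C1² + 10r_C1 − 231 = 0  ⇒  r_C1 = 11 (r>0 drops 1)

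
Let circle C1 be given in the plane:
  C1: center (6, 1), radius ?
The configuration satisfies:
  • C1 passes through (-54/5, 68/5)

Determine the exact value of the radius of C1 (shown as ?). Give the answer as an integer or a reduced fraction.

1. [C1∋P]  r_C1² − 441 = 0  ⇒  r_C1 = 21 (r>0 drops 1)

21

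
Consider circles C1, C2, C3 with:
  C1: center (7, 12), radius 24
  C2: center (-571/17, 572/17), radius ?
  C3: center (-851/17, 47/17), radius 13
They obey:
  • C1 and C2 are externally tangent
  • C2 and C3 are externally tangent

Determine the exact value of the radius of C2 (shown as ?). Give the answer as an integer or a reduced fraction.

22

1. [ext C1·C2]  r_C2² + 48r_C2 − 1540 = 0  ⇒  r_C2 = 22 (r>0 drops 1)
2. [ext C2·C3]  r_C2² + 26r_C2 − 1056 = 0  ⇒  r_C2 = 22 (r>0 drops 1)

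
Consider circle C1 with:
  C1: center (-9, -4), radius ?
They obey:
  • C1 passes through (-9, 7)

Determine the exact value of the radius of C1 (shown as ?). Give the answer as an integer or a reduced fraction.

1. [C1∋P]  r_C1² − 121 = 0  ⇒  r_C1 = 11 (r>0 drops 1)

11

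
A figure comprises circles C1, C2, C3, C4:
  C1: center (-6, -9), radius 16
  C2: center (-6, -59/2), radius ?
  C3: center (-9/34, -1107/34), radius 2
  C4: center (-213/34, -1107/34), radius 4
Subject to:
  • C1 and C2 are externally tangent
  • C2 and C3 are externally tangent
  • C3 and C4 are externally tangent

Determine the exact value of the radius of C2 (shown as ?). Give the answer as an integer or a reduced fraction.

9/2

1. [ext C1·C2]  r_C2² + 32r_C2 − 657/4 = 0  ⇒  r_C2 = 9/2 (r>0 drops 1)
2. [ext C2·C3]  r_C2² + 4r_C2 − 153/4 = 0  ⇒  r_C2 = 9/2 (r>0 drops 1)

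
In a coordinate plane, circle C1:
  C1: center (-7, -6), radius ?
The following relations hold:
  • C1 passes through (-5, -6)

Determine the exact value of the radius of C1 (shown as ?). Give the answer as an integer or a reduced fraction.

2

1. [C1∋P]  r_C1² − 4 = 0  ⇒  r_C1 = 2 (r>0 drops 1)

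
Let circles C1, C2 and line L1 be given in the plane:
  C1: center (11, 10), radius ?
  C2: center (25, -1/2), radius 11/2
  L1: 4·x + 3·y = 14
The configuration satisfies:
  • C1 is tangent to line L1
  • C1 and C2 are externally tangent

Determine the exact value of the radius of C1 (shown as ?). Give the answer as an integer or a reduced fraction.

1. [C1‖L1]  r_C1² − 144 = 0  ⇒  r_C1 = 12 (r>0 drops 1)
2. [ext C1·C2]  r_C1² + 11r_C1 − 276 = 0  ⇒  r_C1 = 12 (r>0 drops 1)

12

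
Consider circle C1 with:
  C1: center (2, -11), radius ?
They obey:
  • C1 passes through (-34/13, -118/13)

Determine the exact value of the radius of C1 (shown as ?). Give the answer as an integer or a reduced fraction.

1. [C1∋P]  r_C1² − 25 = 0  ⇒  r_C1 = 5 (r>0 drops 1)

5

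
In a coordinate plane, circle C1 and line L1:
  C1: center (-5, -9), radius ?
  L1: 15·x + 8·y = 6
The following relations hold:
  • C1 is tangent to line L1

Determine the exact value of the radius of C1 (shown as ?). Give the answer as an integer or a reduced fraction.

9

1. [C1‖L1]  r_C1² − 81 = 0  ⇒  r_C1 = 9 (r>0 drops 1)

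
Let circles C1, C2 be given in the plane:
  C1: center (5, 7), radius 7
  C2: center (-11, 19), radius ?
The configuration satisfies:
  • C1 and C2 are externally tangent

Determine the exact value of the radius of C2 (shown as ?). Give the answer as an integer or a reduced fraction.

1. [ext C1·C2]  r_C2² + 14r_C2 − 351 = 0  ⇒  r_C2 = 13 (r>0 drops 1)

13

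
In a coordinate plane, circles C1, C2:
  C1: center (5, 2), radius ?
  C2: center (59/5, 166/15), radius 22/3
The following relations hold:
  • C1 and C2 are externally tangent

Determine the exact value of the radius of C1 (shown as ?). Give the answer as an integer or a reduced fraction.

4

1. [ext C1·C2]  r_C1² + (44/3)r_C1 − 224/3 = 0  ⇒  r_C1 = 4 (r>0 drops 1)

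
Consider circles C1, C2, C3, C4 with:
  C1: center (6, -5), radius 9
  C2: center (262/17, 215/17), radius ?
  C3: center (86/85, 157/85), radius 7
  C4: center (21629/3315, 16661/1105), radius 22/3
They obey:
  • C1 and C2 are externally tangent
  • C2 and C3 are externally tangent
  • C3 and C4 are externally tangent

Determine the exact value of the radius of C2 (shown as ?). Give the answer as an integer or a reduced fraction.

11

1. [ext C1·C2]  r_C2² + 18r_C2 − 319 = 0  ⇒  r_C2 = 11 (r>0 drops 1)
2. [ext C2·C3]  r_C2² + 14r_C2 − 275 = 0  ⇒  r_C2 = 11 (r>0 drops 1)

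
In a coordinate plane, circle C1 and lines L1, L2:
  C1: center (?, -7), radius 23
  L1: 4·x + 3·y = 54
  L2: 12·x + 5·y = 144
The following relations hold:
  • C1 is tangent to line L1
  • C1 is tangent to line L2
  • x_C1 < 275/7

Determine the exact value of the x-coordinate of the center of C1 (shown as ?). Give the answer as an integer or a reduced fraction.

1. [C1‖L1]  x_C1² − (75/2)x_C1 − 475 = 0  ⇒  x_C1 = -10 or 95/2
2. [C1‖L2]  x_C1² − (179/6)x_C1 − 1195/3 = 0  ⇒  x_C1 = -10 or 239/6

-10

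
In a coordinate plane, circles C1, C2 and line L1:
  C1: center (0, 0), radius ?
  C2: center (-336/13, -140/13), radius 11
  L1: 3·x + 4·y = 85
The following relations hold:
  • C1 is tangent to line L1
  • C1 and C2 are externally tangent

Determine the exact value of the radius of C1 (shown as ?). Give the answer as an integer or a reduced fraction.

1. [C1‖L1]  r_C1² − 289 = 0  ⇒  r_C1 = 17 (r>0 drops 1)
2. [ext C1·C2]  r_C1² + 22r_C1 − 663 = 0  ⇒  r_C1 = 17 (r>0 drops 1)

17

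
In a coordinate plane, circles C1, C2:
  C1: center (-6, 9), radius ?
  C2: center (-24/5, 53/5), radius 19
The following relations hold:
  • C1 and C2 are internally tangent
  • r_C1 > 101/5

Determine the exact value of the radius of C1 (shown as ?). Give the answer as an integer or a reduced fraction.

21

1. [int C1,C2]  r_C1² − 38r_C1 + 357 = 0  ⇒  r_C1 = 17 or 21
2. given r_C1 > 101/5: keep 21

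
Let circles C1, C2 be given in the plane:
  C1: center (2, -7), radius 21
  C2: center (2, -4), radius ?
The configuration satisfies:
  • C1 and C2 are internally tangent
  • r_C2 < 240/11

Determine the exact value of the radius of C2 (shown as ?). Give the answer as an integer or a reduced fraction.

18

1. [int C1,C2]  r_C2² − 42r_C2 + 432 = 0  ⇒  r_C2 = 18 or 24
2. given r_C2 < 240/11: keep 18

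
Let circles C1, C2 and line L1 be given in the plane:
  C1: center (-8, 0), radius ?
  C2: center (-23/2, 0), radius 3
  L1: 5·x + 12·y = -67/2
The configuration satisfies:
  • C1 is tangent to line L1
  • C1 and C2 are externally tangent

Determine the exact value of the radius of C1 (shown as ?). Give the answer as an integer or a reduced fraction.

1. [C1‖L1]  r_C1² − 1/4 = 0  ⇒  r_C1 = 1/2 (r>0 drops 1)
2. [ext C1·C2]  r_C1² + 6r_C1 − 13/4 = 0  ⇒  r_C1 = 1/2 (r>0 drops 1)

1/2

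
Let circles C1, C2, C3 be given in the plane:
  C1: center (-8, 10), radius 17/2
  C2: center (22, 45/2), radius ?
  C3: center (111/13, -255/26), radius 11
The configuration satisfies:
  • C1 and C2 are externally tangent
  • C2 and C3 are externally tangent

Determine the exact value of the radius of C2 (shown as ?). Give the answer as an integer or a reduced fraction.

24

1. [ext C1·C2]  r_C2² + 17r_C2 − 984 = 0  ⇒  r_C2 = 24 (r>0 drops 1)
2. [ext C2·C3]  r_C2² + 22r_C2 − 1104 = 0  ⇒  r_C2 = 24 (r>0 drops 1)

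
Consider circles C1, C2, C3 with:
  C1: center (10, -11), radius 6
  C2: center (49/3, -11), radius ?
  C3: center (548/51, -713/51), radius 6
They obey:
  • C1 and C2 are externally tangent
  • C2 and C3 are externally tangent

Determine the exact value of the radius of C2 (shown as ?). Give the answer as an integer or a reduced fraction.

1/3

1. [ext C1·C2]  r_C2² + 12r_C2 − 37/9 = 0  ⇒  r_C2 = 1/3 (r>0 drops 1)
2. [ext C2·C3]  r_C2² + 12r_C2 − 37/9 = 0  ⇒  r_C2 = 1/3 (r>0 drops 1)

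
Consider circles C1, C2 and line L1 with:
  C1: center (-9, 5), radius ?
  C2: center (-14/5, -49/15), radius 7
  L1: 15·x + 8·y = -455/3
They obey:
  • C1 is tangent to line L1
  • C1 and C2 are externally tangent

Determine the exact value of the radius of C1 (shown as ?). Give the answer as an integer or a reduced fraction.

10/3

1. [C1‖L1]  r_C1² − 100/9 = 0  ⇒  r_C1 = 10/3 (r>0 drops 1)
2. [ext C1·C2]  r_C1² + 14r_C1 − 520/9 = 0  ⇒  r_C1 = 10/3 (r>0 drops 1)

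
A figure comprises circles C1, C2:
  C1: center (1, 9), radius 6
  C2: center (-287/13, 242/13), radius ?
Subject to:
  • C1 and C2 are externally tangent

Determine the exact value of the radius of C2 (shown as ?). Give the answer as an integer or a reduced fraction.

19

1. [ext C1·C2]  r_C2² + 12r_C2 − 589 = 0  ⇒  r_C2 = 19 (r>0 drops 1)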